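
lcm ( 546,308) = 12012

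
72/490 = 36/245 = 0.15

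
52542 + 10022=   62564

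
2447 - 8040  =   - 5593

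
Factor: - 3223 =-11^1*293^1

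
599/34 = 599/34 =17.62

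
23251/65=357 + 46/65 = 357.71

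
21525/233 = 21525/233 = 92.38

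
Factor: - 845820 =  - 2^2*3^2*5^1*37^1*127^1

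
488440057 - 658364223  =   - 169924166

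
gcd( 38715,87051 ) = 3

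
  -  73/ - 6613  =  73/6613 = 0.01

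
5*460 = 2300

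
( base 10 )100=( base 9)121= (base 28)3g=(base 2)1100100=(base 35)2u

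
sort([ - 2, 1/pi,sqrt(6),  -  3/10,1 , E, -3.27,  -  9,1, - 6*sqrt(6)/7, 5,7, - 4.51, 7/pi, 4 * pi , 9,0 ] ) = [- 9, - 4.51,-3.27, - 6*sqrt(6 ) /7 ,-2,-3/10,  0, 1/pi , 1 , 1,  7/pi, sqrt( 6), E,  5, 7,9, 4 * pi] 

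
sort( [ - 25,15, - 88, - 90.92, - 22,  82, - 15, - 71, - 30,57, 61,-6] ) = [- 90.92,  -  88,- 71, - 30 , - 25, - 22, - 15,-6,15,57, 61, 82 ] 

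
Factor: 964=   2^2*241^1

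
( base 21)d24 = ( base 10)5779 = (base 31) 60d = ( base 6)42431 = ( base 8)13223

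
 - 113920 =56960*( - 2 )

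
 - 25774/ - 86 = 12887/43 = 299.70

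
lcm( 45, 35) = 315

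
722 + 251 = 973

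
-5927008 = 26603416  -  32530424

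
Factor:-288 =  - 2^5*3^2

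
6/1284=1/214=0.00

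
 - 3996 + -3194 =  - 7190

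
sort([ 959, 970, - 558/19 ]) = [ - 558/19,959,  970 ]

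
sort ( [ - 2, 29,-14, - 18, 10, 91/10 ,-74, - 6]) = [ - 74, - 18 , - 14 ,-6,  -  2, 91/10, 10, 29]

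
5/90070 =1/18014 = 0.00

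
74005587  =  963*76849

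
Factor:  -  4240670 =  - 2^1 *5^1 *7^1 * 29^1*2089^1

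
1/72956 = 1/72956 = 0.00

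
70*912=63840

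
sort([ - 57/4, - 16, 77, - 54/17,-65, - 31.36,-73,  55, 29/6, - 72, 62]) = [ - 73, - 72, - 65, - 31.36,-16 , - 57/4,-54/17, 29/6 , 55, 62,  77]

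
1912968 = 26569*72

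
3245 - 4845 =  - 1600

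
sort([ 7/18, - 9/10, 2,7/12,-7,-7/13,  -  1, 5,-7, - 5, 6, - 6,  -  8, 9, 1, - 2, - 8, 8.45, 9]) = [  -  8,  -  8,  -  7,  -  7 , - 6,-5, - 2, -1 , - 9/10,-7/13, 7/18  ,  7/12, 1, 2, 5,6,8.45, 9, 9] 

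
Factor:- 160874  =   - 2^1*7^1  *11491^1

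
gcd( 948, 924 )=12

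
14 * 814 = 11396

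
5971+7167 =13138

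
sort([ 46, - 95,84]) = [ - 95,46, 84] 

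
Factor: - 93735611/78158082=- 2^( - 1)* 3^(-1)*13026347^( - 1 )* 93735611^1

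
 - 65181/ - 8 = 8147+5/8 = 8147.62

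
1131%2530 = 1131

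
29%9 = 2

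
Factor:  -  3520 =  -  2^6*5^1 * 11^1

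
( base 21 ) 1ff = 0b1100000011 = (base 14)3D1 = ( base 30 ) PL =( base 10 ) 771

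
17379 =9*1931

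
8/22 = 4/11 = 0.36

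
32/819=32/819 =0.04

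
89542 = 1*89542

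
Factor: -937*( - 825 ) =3^1*5^2*11^1 * 937^1= 773025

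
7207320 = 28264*255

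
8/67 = 8/67 = 0.12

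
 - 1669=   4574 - 6243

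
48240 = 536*90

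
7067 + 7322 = 14389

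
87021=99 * 879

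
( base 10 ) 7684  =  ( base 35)69J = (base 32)7G4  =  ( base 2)1111000000100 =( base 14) 2B2C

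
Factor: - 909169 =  - 19^1*109^1*439^1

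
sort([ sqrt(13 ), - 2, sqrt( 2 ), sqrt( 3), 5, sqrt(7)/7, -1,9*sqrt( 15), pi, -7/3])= [ - 7/3,-2, - 1,sqrt( 7) /7, sqrt(2),  sqrt( 3),pi,  sqrt( 13),5,9 *sqrt( 15 )]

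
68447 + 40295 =108742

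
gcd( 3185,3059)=7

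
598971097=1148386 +597822711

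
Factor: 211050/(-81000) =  - 2^( - 2 )*3^(  -  2)*5^ ( - 1)*7^1*67^1 = - 469/180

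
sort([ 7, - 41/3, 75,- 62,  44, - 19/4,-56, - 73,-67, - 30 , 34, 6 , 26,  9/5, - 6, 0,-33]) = [ - 73, - 67  , - 62, - 56, - 33,-30, - 41/3, - 6,-19/4, 0, 9/5, 6, 7, 26,34, 44 , 75]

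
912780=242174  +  670606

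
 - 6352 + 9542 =3190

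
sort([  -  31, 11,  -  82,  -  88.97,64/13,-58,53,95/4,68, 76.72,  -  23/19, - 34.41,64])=[ - 88.97, - 82 , - 58, - 34.41, - 31, - 23/19,64/13, 11,95/4,53,64, 68,76.72 ]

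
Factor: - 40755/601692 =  - 55/812 = - 2^ ( - 2 )* 5^1 * 7^(  -  1)*11^1*29^( - 1)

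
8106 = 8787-681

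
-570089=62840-632929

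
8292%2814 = 2664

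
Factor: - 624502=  - 2^1 * 312251^1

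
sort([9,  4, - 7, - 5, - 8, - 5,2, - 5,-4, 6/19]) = [ - 8, - 7,-5,-5, -5, - 4,6/19, 2,4,9 ] 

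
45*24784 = 1115280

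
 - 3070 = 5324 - 8394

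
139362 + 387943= 527305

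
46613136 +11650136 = 58263272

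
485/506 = 485/506 = 0.96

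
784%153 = 19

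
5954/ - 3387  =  -2+820/3387 = -1.76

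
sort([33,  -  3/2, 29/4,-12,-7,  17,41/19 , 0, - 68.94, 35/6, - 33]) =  [ - 68.94, - 33, - 12, - 7,-3/2  ,  0, 41/19, 35/6,29/4, 17, 33 ]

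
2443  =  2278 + 165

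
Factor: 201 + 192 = 3^1*131^1 = 393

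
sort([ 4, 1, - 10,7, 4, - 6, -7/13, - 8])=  [ - 10, - 8 , - 6,-7/13,  1, 4, 4, 7]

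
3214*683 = 2195162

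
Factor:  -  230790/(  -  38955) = 2^1*53^( - 1)*157^1 =314/53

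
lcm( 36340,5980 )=472420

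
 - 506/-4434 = 253/2217 =0.11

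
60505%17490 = 8035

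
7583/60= 7583/60 =126.38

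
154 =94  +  60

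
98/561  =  98/561  =  0.17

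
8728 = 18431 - 9703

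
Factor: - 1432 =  -2^3*179^1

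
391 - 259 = 132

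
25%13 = 12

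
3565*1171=4174615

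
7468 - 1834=5634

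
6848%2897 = 1054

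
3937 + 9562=13499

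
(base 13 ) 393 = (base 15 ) 2BC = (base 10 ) 627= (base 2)1001110011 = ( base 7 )1554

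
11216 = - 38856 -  - 50072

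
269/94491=269/94491 = 0.00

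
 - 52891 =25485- 78376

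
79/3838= 79/3838 = 0.02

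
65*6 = 390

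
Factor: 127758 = 2^1* 3^1*107^1*199^1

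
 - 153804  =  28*(-5493)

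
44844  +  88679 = 133523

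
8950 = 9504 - 554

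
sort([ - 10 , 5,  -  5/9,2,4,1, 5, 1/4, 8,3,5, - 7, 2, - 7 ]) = [ - 10,-7, - 7 ,-5/9 , 1/4,1,  2,2,  3,4,5, 5 , 5,8 ] 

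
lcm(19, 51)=969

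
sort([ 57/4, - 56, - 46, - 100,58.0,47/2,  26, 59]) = [- 100,-56,- 46,57/4, 47/2, 26,  58.0,59]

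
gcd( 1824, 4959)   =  57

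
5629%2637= 355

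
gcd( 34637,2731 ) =1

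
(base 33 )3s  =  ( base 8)177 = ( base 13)9a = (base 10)127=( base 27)4J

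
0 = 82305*0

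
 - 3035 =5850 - 8885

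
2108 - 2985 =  - 877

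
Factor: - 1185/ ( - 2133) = 3^ (- 2)*5^1 =5/9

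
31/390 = 31/390 = 0.08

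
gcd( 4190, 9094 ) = 2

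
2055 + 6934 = 8989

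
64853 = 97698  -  32845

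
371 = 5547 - 5176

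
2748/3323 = 2748/3323 = 0.83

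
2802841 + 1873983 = 4676824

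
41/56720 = 41/56720=0.00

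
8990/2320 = 31/8 = 3.88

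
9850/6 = 1641 + 2/3 = 1641.67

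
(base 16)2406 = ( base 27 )CHF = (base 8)22006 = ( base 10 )9222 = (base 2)10010000000110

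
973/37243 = 973/37243 =0.03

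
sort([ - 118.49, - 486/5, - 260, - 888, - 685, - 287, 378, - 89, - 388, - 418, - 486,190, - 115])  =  [ - 888, - 685, - 486,- 418, - 388, - 287, - 260,  -  118.49, - 115, - 486/5, - 89,  190, 378]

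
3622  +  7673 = 11295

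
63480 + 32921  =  96401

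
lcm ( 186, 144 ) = 4464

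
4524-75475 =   -  70951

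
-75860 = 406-76266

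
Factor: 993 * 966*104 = 2^4*3^2*7^1*13^1*23^1*331^1= 99760752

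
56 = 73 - 17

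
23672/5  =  4734 + 2/5 = 4734.40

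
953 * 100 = 95300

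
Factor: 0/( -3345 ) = 0^1= 0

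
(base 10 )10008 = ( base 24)h90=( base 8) 23430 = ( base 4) 2130120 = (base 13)472b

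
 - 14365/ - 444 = 32+157/444=32.35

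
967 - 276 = 691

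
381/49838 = 381/49838=0.01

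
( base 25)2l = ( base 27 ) 2h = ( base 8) 107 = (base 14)51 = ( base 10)71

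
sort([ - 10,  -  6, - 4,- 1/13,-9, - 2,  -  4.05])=[ - 10,  -  9, - 6, - 4.05, - 4, - 2, - 1/13]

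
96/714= 16/119 = 0.13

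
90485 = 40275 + 50210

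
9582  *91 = 871962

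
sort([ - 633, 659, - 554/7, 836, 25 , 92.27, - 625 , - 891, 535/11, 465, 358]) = [-891,-633,-625, - 554/7, 25, 535/11,92.27, 358,465, 659,  836]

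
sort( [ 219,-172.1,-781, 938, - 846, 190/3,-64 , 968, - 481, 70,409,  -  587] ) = [ - 846, - 781, - 587 ,-481, - 172.1, - 64,  190/3,70, 219, 409, 938,968]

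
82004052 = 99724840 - 17720788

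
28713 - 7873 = 20840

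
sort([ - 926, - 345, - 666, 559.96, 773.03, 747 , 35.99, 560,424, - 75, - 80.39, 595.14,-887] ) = [-926,-887,  -  666, - 345, -80.39, - 75,  35.99,424 , 559.96,560, 595.14,747, 773.03]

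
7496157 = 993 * 7549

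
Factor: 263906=2^1 * 127^1 * 1039^1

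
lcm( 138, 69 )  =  138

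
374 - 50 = 324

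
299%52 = 39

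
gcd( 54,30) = 6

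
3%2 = 1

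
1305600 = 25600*51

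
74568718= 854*87317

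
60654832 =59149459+1505373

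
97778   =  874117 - 776339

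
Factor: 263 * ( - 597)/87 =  - 29^( - 1)*199^1*263^1= -52337/29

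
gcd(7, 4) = 1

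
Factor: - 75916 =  - 2^2*18979^1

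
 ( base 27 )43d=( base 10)3010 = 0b101111000010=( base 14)1150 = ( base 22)64i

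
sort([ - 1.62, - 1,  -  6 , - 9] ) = [-9, - 6, - 1.62, - 1 ]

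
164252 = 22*7466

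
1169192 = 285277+883915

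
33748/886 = 16874/443=38.09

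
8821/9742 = 8821/9742 = 0.91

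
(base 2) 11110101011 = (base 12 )1177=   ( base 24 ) 39j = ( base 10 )1963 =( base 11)1525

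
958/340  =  2 + 139/170 = 2.82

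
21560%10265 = 1030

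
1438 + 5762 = 7200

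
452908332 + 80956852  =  533865184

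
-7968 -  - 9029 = 1061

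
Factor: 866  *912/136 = 2^2*3^1*17^( - 1) * 19^1*433^1 = 98724/17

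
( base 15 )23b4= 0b1110110101010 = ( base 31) 7RU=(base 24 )d4a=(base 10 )7594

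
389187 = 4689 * 83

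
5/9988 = 5/9988 = 0.00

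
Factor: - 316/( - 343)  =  2^2*7^(-3)*79^1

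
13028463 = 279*46697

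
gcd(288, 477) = 9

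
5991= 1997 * 3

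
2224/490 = 1112/245 =4.54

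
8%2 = 0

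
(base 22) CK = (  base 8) 434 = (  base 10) 284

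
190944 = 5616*34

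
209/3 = 69+2/3 =69.67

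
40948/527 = 40948/527 = 77.70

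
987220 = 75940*13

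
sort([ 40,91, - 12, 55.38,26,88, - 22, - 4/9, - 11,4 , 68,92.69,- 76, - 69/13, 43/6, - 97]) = [ - 97, - 76, - 22, - 12, - 11,-69/13 , - 4/9,  4  ,  43/6 , 26,40, 55.38,68, 88,  91,92.69]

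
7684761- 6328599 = 1356162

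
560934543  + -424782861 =136151682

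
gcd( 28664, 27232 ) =8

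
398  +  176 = 574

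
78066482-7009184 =71057298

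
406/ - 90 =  - 203/45 = -4.51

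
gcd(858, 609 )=3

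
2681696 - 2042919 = 638777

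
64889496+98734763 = 163624259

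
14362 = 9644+4718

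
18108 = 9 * 2012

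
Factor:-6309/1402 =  - 9/2 = - 2^( - 1 )*3^2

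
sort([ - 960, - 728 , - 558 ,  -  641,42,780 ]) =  [ - 960, - 728, - 641, - 558,42, 780]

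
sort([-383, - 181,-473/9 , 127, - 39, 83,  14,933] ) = [ - 383,-181, - 473/9,-39,14, 83,127,933 ]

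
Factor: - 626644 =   -  2^2*41^1*3821^1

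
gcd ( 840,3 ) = 3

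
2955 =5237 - 2282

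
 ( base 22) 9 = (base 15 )9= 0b1001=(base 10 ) 9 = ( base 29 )9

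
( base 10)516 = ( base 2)1000000100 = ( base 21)13c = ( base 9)633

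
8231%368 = 135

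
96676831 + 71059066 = 167735897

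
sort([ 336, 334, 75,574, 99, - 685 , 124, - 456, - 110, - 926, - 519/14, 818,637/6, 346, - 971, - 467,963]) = [  -  971, - 926 , - 685, - 467, - 456,- 110, - 519/14,75, 99, 637/6, 124, 334, 336, 346 , 574, 818, 963]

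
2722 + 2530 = 5252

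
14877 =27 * 551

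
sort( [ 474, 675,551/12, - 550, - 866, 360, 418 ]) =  [ - 866,  -  550  ,  551/12, 360, 418,474, 675 ]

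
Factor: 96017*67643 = 17^1*23^1*173^1*96017^1=6494877931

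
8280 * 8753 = 72474840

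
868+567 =1435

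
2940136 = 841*3496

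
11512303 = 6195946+5316357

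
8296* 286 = 2372656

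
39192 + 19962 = 59154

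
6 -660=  - 654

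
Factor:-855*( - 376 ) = 2^3*3^2*5^1*19^1*47^1 =321480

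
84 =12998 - 12914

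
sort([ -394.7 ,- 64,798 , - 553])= [ - 553, - 394.7  , - 64,798 ] 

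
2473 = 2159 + 314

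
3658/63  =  3658/63 = 58.06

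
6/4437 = 2/1479 = 0.00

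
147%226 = 147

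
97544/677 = 144 + 56/677 = 144.08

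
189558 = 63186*3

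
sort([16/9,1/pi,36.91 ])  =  [ 1/pi,16/9,36.91 ] 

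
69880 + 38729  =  108609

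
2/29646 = 1/14823 = 0.00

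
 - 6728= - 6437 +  - 291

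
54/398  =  27/199 = 0.14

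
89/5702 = 89/5702  =  0.02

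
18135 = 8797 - -9338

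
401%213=188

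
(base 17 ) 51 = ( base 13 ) 68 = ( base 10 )86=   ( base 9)105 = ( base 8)126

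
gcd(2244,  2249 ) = 1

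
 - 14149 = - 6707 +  - 7442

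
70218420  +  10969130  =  81187550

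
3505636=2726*1286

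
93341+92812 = 186153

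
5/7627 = 5/7627 = 0.00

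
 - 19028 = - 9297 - 9731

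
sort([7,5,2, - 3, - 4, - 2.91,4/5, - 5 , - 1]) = [ - 5 , - 4, - 3, - 2.91, - 1, 4/5,2,5,7]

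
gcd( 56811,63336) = 87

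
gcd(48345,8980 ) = 5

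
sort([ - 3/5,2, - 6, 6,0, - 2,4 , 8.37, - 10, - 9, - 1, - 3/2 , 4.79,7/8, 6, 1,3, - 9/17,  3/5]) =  [-10, - 9, - 6, - 2, - 3/2, - 1, - 3/5, - 9/17,0, 3/5,7/8, 1, 2, 3,4, 4.79, 6, 6, 8.37] 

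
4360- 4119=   241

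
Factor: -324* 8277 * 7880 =-21132174240=   - 2^5*3^5*5^1*31^1*89^1*197^1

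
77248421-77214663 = 33758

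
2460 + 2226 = 4686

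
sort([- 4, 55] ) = [  -  4,55] 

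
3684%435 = 204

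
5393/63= 85 + 38/63 = 85.60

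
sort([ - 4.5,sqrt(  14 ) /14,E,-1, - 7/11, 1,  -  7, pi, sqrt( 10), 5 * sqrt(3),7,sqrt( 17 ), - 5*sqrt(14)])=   [-5* sqrt(14 ),-7,-4.5, - 1, - 7/11,sqrt(14) /14,1,E, pi,sqrt(10),  sqrt( 17),7,5*sqrt(3) ]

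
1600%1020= 580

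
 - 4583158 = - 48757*94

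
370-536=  - 166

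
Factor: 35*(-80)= - 2800 = -2^4*5^2* 7^1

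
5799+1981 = 7780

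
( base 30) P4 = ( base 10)754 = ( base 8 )1362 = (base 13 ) 460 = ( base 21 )1ej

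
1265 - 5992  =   - 4727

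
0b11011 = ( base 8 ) 33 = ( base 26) 11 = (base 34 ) R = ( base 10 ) 27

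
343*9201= 3155943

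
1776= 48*37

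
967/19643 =967/19643 = 0.05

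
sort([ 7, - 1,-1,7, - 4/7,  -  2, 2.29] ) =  [ - 2, - 1 ,-1  , -4/7, 2.29, 7,7]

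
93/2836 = 93/2836 = 0.03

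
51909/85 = 610 + 59/85 = 610.69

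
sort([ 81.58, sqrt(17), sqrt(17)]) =[sqrt(17),  sqrt(17 ),  81.58 ] 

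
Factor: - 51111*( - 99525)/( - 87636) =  - 2^( - 2)*3^4 * 5^2*67^( - 1 ) *109^(- 1)*631^1*1327^1 = - 1695607425/29212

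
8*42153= 337224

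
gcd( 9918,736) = 2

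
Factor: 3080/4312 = 5/7 = 5^1*7^( - 1) 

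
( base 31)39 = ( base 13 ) 7b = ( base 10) 102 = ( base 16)66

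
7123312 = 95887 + 7027425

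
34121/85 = 34121/85=401.42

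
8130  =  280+7850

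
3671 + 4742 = 8413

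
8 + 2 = 10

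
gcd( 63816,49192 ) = 8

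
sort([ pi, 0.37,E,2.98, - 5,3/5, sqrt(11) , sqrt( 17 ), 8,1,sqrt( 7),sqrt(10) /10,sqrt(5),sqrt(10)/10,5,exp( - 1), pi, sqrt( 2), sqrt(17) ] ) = [ - 5,sqrt(10 )/10,sqrt( 10) /10,exp( - 1 ),0.37,3/5,1, sqrt( 2 ), sqrt( 5),sqrt( 7),E, 2.98,pi, pi,sqrt(11),sqrt( 17),sqrt( 17),5,8]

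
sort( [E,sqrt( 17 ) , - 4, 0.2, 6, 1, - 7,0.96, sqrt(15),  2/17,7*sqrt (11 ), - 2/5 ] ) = [-7, - 4, - 2/5, 2/17, 0.2,0.96, 1, E,  sqrt( 15 ),  sqrt( 17 ),6, 7* sqrt( 11)]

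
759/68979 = 253/22993 = 0.01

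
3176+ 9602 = 12778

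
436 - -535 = 971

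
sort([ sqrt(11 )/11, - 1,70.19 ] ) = [ - 1, sqrt(11 ) /11, 70.19]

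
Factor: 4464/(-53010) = - 8/95 = -2^3  *  5^(-1 ) * 19^(-1 )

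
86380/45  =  1919+5/9  =  1919.56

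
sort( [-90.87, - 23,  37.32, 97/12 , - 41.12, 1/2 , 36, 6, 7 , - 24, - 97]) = [- 97,-90.87, - 41.12, - 24 , -23, 1/2 , 6, 7, 97/12,  36 , 37.32]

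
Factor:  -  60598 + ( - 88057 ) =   -  5^1*13^1 * 2287^1 = -148655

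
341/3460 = 341/3460 = 0.10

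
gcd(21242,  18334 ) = 2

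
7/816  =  7/816 = 0.01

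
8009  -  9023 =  - 1014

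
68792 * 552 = 37973184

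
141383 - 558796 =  - 417413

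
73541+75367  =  148908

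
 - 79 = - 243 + 164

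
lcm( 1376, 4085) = 130720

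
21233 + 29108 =50341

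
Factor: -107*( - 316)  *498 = 16838376 = 2^3 * 3^1*79^1*83^1*107^1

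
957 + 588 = 1545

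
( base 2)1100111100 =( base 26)15m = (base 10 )828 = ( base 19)25B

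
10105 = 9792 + 313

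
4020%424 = 204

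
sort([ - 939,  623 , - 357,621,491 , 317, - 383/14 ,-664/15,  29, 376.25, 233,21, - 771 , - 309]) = [ - 939, - 771, - 357,-309, - 664/15, - 383/14  ,  21,29,233,317, 376.25,491,621 , 623 ] 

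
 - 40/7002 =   -  20/3501 = - 0.01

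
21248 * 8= 169984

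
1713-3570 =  - 1857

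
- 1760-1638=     -  3398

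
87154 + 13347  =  100501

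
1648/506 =3 + 65/253 = 3.26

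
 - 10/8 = -5/4 = - 1.25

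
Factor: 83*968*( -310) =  - 24906640 = -2^4*5^1*11^2*31^1*83^1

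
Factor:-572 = -2^2*11^1*13^1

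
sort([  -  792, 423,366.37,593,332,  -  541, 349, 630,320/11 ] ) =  [ - 792, - 541,320/11,332, 349,366.37,423,593,630 ]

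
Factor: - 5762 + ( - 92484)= - 98246 =- 2^1*49123^1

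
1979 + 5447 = 7426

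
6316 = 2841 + 3475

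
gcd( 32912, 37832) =8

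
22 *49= 1078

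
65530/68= 963 + 23/34 =963.68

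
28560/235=121 + 25/47= 121.53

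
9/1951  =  9/1951=0.00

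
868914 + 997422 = 1866336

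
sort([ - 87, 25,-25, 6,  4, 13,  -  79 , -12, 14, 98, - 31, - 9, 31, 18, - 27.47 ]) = [-87, - 79, - 31, - 27.47,- 25 , - 12,-9, 4,6,13,14, 18,25, 31,98]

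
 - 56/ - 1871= 56/1871= 0.03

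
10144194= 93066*109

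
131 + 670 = 801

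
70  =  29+41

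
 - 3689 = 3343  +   - 7032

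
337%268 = 69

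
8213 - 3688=4525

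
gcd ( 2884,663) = 1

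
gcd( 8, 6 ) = 2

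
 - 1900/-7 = 1900/7 = 271.43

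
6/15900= 1/2650 = 0.00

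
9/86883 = 3/28961 = 0.00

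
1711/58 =29 + 1/2 =29.50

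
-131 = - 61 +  - 70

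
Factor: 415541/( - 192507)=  - 667/309 = - 3^( - 1 ) * 23^1*29^1*103^( - 1)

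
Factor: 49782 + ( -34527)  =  3^3*5^1*113^1 = 15255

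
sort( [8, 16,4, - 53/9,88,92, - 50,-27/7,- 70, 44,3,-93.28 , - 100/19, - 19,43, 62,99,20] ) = [ - 93.28, - 70,  -  50 , - 19, - 53/9, - 100/19, - 27/7, 3,4,8 , 16, 20, 43,44 , 62  ,  88, 92,99]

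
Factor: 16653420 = 2^2* 3^2 * 5^1*7^1*13217^1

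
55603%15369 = 9496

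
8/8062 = 4/4031 = 0.00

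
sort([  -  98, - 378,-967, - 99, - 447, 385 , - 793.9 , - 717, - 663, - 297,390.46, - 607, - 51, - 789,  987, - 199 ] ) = [ - 967, - 793.9, - 789, - 717, - 663, - 607, - 447, - 378, - 297, - 199,-99, - 98 , - 51,385,  390.46,987] 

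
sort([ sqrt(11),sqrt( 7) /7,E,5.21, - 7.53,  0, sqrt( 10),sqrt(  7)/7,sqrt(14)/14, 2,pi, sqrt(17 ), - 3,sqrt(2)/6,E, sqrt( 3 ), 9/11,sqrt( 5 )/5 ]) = [ - 7.53,-3,0,sqrt(2 ) /6, sqrt( 14 ) /14, sqrt( 7) /7,sqrt( 7)/7,sqrt(5)/5,9/11,sqrt(3 ) , 2,E,E,  pi, sqrt(10 ),sqrt ( 11),sqrt(17), 5.21]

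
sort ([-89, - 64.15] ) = [ - 89, - 64.15] 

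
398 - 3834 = - 3436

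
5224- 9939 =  - 4715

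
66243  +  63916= 130159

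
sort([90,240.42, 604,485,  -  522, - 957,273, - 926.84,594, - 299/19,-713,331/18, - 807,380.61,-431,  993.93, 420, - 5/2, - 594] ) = [ - 957, - 926.84, -807, - 713, -594, - 522, - 431, - 299/19, - 5/2,331/18,90, 240.42,273,  380.61,420,  485, 594,604,993.93]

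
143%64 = 15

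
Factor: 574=2^1*7^1*41^1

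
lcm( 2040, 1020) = 2040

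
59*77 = 4543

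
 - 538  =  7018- 7556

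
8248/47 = 175 + 23/47 = 175.49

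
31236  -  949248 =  - 918012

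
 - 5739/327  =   - 18+49/109   =  - 17.55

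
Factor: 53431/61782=7633/8826 = 2^( - 1)*3^( - 1)*17^1*449^1*1471^(- 1 )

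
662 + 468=1130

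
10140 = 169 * 60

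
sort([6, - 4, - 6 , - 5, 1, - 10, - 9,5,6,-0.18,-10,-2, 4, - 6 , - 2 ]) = [ - 10,-10,- 9,-6,-6, - 5,-4, - 2, - 2, - 0.18,1, 4 , 5,6,6 ] 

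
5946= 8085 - 2139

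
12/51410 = 6/25705 = 0.00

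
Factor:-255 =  - 3^1*5^1*17^1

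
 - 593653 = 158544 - 752197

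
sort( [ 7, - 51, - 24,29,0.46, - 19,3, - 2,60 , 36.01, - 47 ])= [ - 51, - 47,-24, - 19,  -  2,0.46,3,7,29, 36.01 , 60]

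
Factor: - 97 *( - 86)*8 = 66736 =2^4*43^1*97^1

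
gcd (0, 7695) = 7695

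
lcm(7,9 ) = 63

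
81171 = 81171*1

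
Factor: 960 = 2^6 *3^1*5^1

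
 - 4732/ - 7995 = 364/615 = 0.59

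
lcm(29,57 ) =1653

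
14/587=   14/587= 0.02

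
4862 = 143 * 34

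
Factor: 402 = 2^1*3^1*67^1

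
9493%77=22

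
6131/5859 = 1 + 272/5859 = 1.05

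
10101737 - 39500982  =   - 29399245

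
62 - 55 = 7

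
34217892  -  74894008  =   - 40676116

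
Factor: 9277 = 9277^1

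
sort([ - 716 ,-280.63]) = [ - 716, - 280.63 ] 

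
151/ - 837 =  -1 + 686/837 = - 0.18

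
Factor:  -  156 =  - 2^2*3^1*13^1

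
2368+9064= 11432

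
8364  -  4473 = 3891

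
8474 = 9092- 618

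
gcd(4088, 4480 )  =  56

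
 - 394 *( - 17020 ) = 6705880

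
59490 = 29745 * 2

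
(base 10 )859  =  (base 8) 1533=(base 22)1h1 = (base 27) 14m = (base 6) 3551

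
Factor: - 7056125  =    -  5^3 *19^1*2971^1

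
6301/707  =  6301/707= 8.91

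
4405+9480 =13885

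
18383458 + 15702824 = 34086282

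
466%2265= 466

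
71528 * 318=22745904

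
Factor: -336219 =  - 3^1*13^1*37^1* 233^1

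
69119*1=69119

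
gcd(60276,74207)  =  1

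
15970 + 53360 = 69330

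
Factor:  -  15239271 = - 3^1*23^1* 220859^1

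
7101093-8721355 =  -1620262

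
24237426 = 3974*6099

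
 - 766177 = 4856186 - 5622363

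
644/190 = 3 + 37/95=3.39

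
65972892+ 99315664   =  165288556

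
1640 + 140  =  1780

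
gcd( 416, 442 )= 26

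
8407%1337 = 385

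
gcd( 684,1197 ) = 171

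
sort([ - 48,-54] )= [ - 54,-48]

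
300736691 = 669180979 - 368444288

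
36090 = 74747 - 38657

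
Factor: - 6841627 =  - 13^2 * 40483^1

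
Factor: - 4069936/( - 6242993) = 2^4*13^1*17^1*67^( - 1 )*1151^1*93179^( - 1 ) 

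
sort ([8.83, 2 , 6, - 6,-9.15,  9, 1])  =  [ - 9.15, - 6,1, 2,6,8.83,9] 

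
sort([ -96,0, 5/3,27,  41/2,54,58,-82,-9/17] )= [ - 96 , - 82 , - 9/17,0, 5/3,41/2,27, 54,58 ] 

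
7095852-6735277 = 360575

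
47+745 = 792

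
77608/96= 808+5/12 =808.42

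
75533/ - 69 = -75533/69 = - 1094.68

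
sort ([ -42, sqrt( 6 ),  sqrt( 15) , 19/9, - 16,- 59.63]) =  [  -  59.63,  -  42, - 16, 19/9, sqrt(6), sqrt( 15)]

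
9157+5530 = 14687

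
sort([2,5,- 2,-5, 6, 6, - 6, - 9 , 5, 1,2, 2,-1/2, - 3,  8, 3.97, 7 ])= [- 9, - 6, - 5,  -  3,- 2, - 1/2,1, 2, 2,2  ,  3.97, 5, 5,6,6, 7, 8]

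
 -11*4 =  - 44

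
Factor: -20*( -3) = 60 = 2^2*3^1*5^1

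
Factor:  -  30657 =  - 3^1 * 11^1 *929^1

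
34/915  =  34/915 = 0.04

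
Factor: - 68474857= - 11^1*6224987^1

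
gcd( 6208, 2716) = 388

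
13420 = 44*305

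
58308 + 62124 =120432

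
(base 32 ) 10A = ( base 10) 1034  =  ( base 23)1LM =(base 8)2012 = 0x40a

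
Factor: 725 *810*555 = 2^1*3^5*5^4*29^1*37^1  =  325923750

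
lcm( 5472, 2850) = 136800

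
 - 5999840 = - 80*74998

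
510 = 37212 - 36702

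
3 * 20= 60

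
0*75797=0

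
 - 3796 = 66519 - 70315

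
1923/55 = 1923/55 = 34.96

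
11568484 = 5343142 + 6225342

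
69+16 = 85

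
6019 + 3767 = 9786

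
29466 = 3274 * 9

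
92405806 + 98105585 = 190511391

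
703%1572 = 703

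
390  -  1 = 389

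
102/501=34/167 = 0.20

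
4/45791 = 4/45791 = 0.00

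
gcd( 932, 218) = 2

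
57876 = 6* 9646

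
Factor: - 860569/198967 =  - 198967^( - 1 )*860569^1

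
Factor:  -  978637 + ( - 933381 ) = -2^1*31^1*30839^1 =-1912018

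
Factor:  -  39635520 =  - 2^6 *3^1*5^1*19^1*41^1*53^1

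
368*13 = 4784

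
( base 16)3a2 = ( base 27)17C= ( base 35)qk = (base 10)930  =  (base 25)1c5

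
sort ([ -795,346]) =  [ - 795,346 ] 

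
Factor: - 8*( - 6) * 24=1152 = 2^7 * 3^2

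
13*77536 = 1007968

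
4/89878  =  2/44939 = 0.00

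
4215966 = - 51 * ( - 82666) 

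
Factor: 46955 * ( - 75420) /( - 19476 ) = 98370725/541 =5^2*419^1*541^( - 1)* 9391^1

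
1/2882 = 1/2882 = 0.00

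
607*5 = 3035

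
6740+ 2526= 9266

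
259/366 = 259/366 = 0.71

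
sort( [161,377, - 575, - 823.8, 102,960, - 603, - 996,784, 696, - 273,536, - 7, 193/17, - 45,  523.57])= [ - 996, - 823.8, - 603 ,- 575, - 273, - 45 , - 7, 193/17,102, 161,377, 523.57,536,696, 784, 960]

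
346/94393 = 346/94393 = 0.00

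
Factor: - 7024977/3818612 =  - 2^(  -  2 )*3^2*7^ (-1 ) * 136379^( - 1)*780553^1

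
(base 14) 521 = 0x3f1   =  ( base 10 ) 1009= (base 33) UJ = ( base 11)838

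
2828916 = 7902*358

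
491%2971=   491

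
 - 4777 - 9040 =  - 13817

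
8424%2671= 411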